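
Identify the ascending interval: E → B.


Let's work it out.
Letter names: E → B spans 5 letter names → a 5th
Semitones: E → B = 7 half-steps
A 5th of 7 semitones is a perfect 5th
= perfect 5th


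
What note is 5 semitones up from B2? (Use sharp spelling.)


Reasoning:
B2: chromatic position 11 in octave 2 → absolute = 2×12 + 11 = 35
Transpose up 5: 35 + 5 = 40
40 = 3×12 + 4 → E in octave 3
Result = E3


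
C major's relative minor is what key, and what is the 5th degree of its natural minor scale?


The relative minor shares the major's key signature and starts on its 6th degree
6th degree = a major 6th above the tonic; a major 6th above C is A
→ relative minor of C major is A minor
A natural minor scale: A B C D E F G
= A minor; 5th degree = E


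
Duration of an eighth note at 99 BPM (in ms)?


Reasoning:
One quarter-note beat = 60000 / BPM = 60000 / 99 ms
Eighth note = 1/2 × quarter note
Duration = 1/2 × 60000 / 99 = 30000 / 99
= 303.0 ms


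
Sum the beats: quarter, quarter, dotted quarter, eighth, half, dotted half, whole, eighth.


Beat values:
  quarter = 1 beat
  quarter = 1 beat
  dotted quarter = 1.5 beats
  eighth = 0.5 beats
  half = 2 beats
  dotted half = 3 beats
  whole = 4 beats
  eighth = 0.5 beats
Sum = 1 + 1 + 1.5 + 0.5 + 2 + 3 + 4 + 0.5
= 13.5 beats


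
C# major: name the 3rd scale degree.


Major scale pattern: W-W-H-W-W-W-H (2-2-1-2-2-2-1 semitones)
Starting from C#:
  C# + 2 semitones → D#
  D# + 2 semitones → E#
  E# + 1 semitone → F#
  F# + 2 semitones → G#
  G# + 2 semitones → A#
  A# + 2 semitones → B#
  B# + 1 semitone → C#
Scale: C# D# E# F# G# A# B#
Degree 3 = E#


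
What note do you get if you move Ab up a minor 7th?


minor 7th: 7 letter names, 10 semitones
Letter: A + 6 → G
Pitch: Ab + 10 semitones, spelled as a G → Gb
= Gb


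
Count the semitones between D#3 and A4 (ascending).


Let's work it out.
Absolute semitone position = octave×12 + chromatic position
D#3: 3×12 + 3 = 39
A4: 4×12 + 9 = 57
Difference = 57 - 39 = 18
= 18 semitones


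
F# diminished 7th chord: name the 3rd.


Step by step:
Diminished 7th chord = root + minor 3rd + diminished 5th + diminished 7th
Seventh chords stack in thirds, so the letter names are F-A-C-E
Root: F#
Minor 3rd above F#: A
Diminished 5th above F#: C
Diminished 7th above F#: Eb
The 3rd = A


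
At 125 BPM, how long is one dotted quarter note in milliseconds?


One quarter-note beat = 60000 / BPM = 60000 / 125 ms
Dotted quarter note = 3/2 × quarter note
Duration = 3/2 × 60000 / 125 = 90000 / 125
= 720.0 ms


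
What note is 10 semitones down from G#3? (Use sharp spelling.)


Solution.
G#3: chromatic position 8 in octave 3 → absolute = 3×12 + 8 = 44
Transpose down 10: 44 - 10 = 34
34 = 2×12 + 10 → A# in octave 2
Result = A#2


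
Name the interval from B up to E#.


Working:
Letter names: B → E spans 4 letter names → a 4th
Semitones: B → E# = 6 half-steps
A 4th of 6 semitones is an augmented 4th
= augmented 4th


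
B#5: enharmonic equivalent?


Solution.
Enharmonic notes sound the same pitch but are spelled with different letter names
B# and C name the same pitch class
Octave numbers change at C, so B#5 = C6
= C6


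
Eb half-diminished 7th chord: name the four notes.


Half-diminished 7th chord = root + minor 3rd + diminished 5th + minor 7th
Seventh chords stack in thirds, so the letter names are E-G-B-D
Root: Eb
Minor 3rd above Eb: Gb
Diminished 5th above Eb: Bbb
Minor 7th above Eb: Db
Chord = Eb Gb Bbb Db


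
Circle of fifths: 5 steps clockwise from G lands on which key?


Solution.
Each clockwise step on the circle of fifths moves up a perfect 5th
From G: G → D → A → E → B → F#/Gb
= F#/Gb


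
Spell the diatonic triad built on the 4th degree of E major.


E major scale: E F# G# A B C# D#
Diatonic triad on degree 4 stacks scale notes 4, 6, 1: A C# E
A→C# = 4 semitones; A→E = 7 semitones → major triad
= A C# E (major)


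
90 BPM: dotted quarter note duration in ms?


One quarter-note beat = 60000 / BPM = 60000 / 90 ms
Dotted quarter note = 3/2 × quarter note
Duration = 3/2 × 60000 / 90 = 90000 / 90
= 1000.0 ms


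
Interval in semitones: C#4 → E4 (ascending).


Step by step:
Absolute semitone position = octave×12 + chromatic position
C#4: 4×12 + 1 = 49
E4: 4×12 + 4 = 52
Difference = 52 - 49 = 3
= 3 semitones


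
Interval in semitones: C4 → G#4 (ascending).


Reasoning:
Absolute semitone position = octave×12 + chromatic position
C4: 4×12 + 0 = 48
G#4: 4×12 + 8 = 56
Difference = 56 - 48 = 8
= 8 semitones


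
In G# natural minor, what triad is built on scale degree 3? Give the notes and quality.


Reasoning:
G# natural minor scale: G# A# B C# D# E F#
Diatonic triad on degree 3 stacks scale notes 3, 5, 7: B D# F#
B→D# = 4 semitones; B→F# = 7 semitones → major triad
= B D# F# (major)


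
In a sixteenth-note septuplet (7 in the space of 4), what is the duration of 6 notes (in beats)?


Reasoning:
Septuplet: 7 notes occupy the space of 4 sixteenth notes
Space = 4 × 1/4 = 1 beat
Each septuplet note = 1 / 7 = 1/7 beats
6 notes = 6 × 1/7 = 6/7
= 6/7 beats


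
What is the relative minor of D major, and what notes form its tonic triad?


The relative minor shares the major's key signature and starts on its 6th degree
6th degree = a major 6th above the tonic; a major 6th above D is B
→ relative minor of D major is B minor
Tonic triad of B minor = root + minor 3rd + perfect 5th = B D F#
= B minor; triad = B D F#


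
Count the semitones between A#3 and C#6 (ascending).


Reasoning:
Absolute semitone position = octave×12 + chromatic position
A#3: 3×12 + 10 = 46
C#6: 6×12 + 1 = 73
Difference = 73 - 46 = 27
= 27 semitones


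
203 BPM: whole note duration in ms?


Working:
One quarter-note beat = 60000 / BPM = 60000 / 203 ms
Whole note = 4 × quarter note
Duration = 4 × 60000 / 203 = 240000 / 203
= 1182.3 ms


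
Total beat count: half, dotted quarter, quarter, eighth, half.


Reasoning:
Beat values:
  half = 2 beats
  dotted quarter = 1.5 beats
  quarter = 1 beat
  eighth = 0.5 beats
  half = 2 beats
Sum = 2 + 1.5 + 1 + 0.5 + 2
= 7 beats


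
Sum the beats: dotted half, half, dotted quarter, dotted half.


Beat values:
  dotted half = 3 beats
  half = 2 beats
  dotted quarter = 1.5 beats
  dotted half = 3 beats
Sum = 3 + 2 + 1.5 + 3
= 9.5 beats


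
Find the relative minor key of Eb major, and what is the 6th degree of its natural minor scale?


The relative minor shares the major's key signature and starts on its 6th degree
6th degree = a major 6th above the tonic; a major 6th above Eb is C
→ relative minor of Eb major is C minor
C natural minor scale: C D Eb F G Ab Bb
= C minor; 6th degree = Ab


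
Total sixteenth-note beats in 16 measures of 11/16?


Time signature 11/16: the bottom number 16 means the sixteenth note gets one count
The top number 11 means 11 sixteenth-note beats per measure
Total = 11 × 16 measures
= 176 sixteenth-note beats


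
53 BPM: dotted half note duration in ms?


Solution.
One quarter-note beat = 60000 / BPM = 60000 / 53 ms
Dotted half note = 3 × quarter note
Duration = 3 × 60000 / 53 = 180000 / 53
= 3396.2 ms


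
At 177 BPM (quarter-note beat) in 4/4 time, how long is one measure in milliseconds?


Step by step:
Quarter-note beat duration = 60000 / 177 ms
Beats per measure (4/4) = 4
One measure = 4 × 60000 / 177 = 240000 / 177 ms
= 1355.9 ms


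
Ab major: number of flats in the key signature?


Flat major keys: C(0), F(1), Bb(2), Eb(3), Ab(4), Db(5), Gb(6), Cb(7)
Ab major has 4 flats
Order of flats: Bb Eb Ab Db Gb Cb Fb → first 4: Bb, Eb, Ab, Db
= 4 flats


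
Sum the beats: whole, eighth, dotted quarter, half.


Beat values:
  whole = 4 beats
  eighth = 0.5 beats
  dotted quarter = 1.5 beats
  half = 2 beats
Sum = 4 + 0.5 + 1.5 + 2
= 8 beats


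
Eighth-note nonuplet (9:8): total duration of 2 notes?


Working:
Nonuplet: 9 notes occupy the space of 8 eighth notes
Space = 8 × 1/2 = 4 beats
Each nonuplet note = 4 / 9 = 4/9 beats
2 notes = 2 × 4/9 = 8/9
= 8/9 beats


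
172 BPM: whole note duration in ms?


One quarter-note beat = 60000 / BPM = 60000 / 172 ms
Whole note = 4 × quarter note
Duration = 4 × 60000 / 172 = 240000 / 172
= 1395.3 ms


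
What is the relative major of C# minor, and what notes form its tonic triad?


Reasoning:
The relative major shares the key signature and is a minor 3rd above the minor tonic
A minor 3rd above C# is E
→ relative major of C# minor is E major
Tonic triad of E major = root + major 3rd + perfect 5th = E G# B
= E major; triad = E G# B


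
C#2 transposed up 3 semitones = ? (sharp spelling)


Let's work it out.
C#2: chromatic position 1 in octave 2 → absolute = 2×12 + 1 = 25
Transpose up 3: 25 + 3 = 28
28 = 2×12 + 4 → E in octave 2
Result = E2


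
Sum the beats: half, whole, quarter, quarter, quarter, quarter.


Beat values:
  half = 2 beats
  whole = 4 beats
  quarter = 1 beat
  quarter = 1 beat
  quarter = 1 beat
  quarter = 1 beat
Sum = 2 + 4 + 1 + 1 + 1 + 1
= 10 beats


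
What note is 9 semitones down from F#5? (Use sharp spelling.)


Let's work it out.
F#5: chromatic position 6 in octave 5 → absolute = 5×12 + 6 = 66
Transpose down 9: 66 - 9 = 57
57 = 4×12 + 9 → A in octave 4
Result = A4


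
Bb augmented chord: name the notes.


Solution.
Augmented triad = root + major 3rd (4 semitones) + augmented 5th (8 semitones)
A triad on Bb stacks thirds, so the chord tones use letter names B-D-F
Root: Bb
Major 3rd above Bb: D
Augmented 5th above Bb: F#
Chord = Bb D F#


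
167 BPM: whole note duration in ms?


Working:
One quarter-note beat = 60000 / BPM = 60000 / 167 ms
Whole note = 4 × quarter note
Duration = 4 × 60000 / 167 = 240000 / 167
= 1437.1 ms


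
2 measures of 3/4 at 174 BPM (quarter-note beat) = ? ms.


Quarter-note beat duration = 60000 / 174 ms
Beats per measure (3/4) = 3
One measure = 3 × 60000 / 174 = 180000 / 174 ms
2 measures = 2 × 180000 / 174 = 360000 / 174
= 2069.0 ms


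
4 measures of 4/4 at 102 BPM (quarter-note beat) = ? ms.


Let's work it out.
Quarter-note beat duration = 60000 / 102 ms
Beats per measure (4/4) = 4
One measure = 4 × 60000 / 102 = 240000 / 102 ms
4 measures = 4 × 240000 / 102 = 960000 / 102
= 9411.8 ms


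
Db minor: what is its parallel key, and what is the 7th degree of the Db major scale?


Reasoning:
Parallel keys share the same tonic but differ in mode
Db minor → parallel is Db major
Db major scale: Db Eb F Gb Ab Bb C
= Db major; 7th degree = C


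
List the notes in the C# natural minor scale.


Let's work it out.
Natural minor scale pattern: W-H-W-W-H-W-W (2-1-2-2-1-2-2 semitones)
Starting from C#:
  C# + 2 semitones → D#
  D# + 1 semitone → E
  E + 2 semitones → F#
  F# + 2 semitones → G#
  G# + 1 semitone → A
  A + 2 semitones → B
  B + 2 semitones → C#
Scale = C# D# E F# G# A B


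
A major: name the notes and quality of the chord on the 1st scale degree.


Step by step:
A major scale: A B C# D E F# G#
Diatonic triad on degree 1 stacks scale notes 1, 3, 5: A C# E
A→C# = 4 semitones; A→E = 7 semitones → major triad
= A C# E (major)


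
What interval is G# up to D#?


Step by step:
Letter names: G → D spans 5 letter names → a 5th
Semitones: G# → D# = 7 half-steps
A 5th of 7 semitones is a perfect 5th
= perfect 5th


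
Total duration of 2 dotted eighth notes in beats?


Step by step:
Base eighth note = 1/2 beats
Dot 1 adds half the previous value: +1/4
One dotted eighth = 1/2 + 1/4 = 3/4
2 of them = 2 × 3/4 = 3/2
= 3/2 beats


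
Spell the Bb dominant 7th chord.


Working:
Dominant 7th chord = root + major 3rd + perfect 5th + minor 7th
Seventh chords stack in thirds, so the letter names are B-D-F-A
Root: Bb
Major 3rd above Bb: D
Perfect 5th above Bb: F
Minor 7th above Bb: Ab
Chord = Bb D F Ab


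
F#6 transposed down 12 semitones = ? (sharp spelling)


F#6: chromatic position 6 in octave 6 → absolute = 6×12 + 6 = 78
Transpose down 12: 78 - 12 = 66
66 = 5×12 + 6 → F# in octave 5
Result = F#5


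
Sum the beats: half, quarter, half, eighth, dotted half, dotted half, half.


Let's work it out.
Beat values:
  half = 2 beats
  quarter = 1 beat
  half = 2 beats
  eighth = 0.5 beats
  dotted half = 3 beats
  dotted half = 3 beats
  half = 2 beats
Sum = 2 + 1 + 2 + 0.5 + 3 + 3 + 2
= 13.5 beats


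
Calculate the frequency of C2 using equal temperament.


Let's work it out.
f = 440 × 2^(n/12) where n = semitones from A4
C2: -33 semitones from A4
f = 440 × 2^(-33/12)
f = 65.41 Hz


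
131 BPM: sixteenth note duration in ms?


One quarter-note beat = 60000 / BPM = 60000 / 131 ms
Sixteenth note = 1/4 × quarter note
Duration = 1/4 × 60000 / 131 = 15000 / 131
= 114.5 ms


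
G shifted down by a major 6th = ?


Solution.
major 6th: 6 letter names, 9 semitones
Letter: G - 5 → B
Pitch: G - 9 semitones, spelled as a B → Bb
= Bb


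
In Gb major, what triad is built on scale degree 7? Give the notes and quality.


Let's work it out.
Gb major scale: Gb Ab Bb Cb Db Eb F
Diatonic triad on degree 7 stacks scale notes 7, 2, 4: F Ab Cb
F→Ab = 3 semitones; F→Cb = 6 semitones → diminished triad
= F Ab Cb (diminished)


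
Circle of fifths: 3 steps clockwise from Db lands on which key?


Let's work it out.
Each clockwise step on the circle of fifths moves up a perfect 5th
From Db: Db → Ab → Eb → Bb
= Bb


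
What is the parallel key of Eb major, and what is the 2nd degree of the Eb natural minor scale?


Reasoning:
Parallel keys share the same tonic but differ in mode
Eb major → parallel is Eb minor
Eb natural minor scale: Eb F Gb Ab Bb Cb Db
= Eb minor; 2nd degree = F


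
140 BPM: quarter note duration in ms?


Let's work it out.
One quarter-note beat = 60000 / BPM = 60000 / 140 ms
Duration = 60000 / 140
= 428.6 ms


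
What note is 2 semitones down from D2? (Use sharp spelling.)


D2: chromatic position 2 in octave 2 → absolute = 2×12 + 2 = 26
Transpose down 2: 26 - 2 = 24
24 = 2×12 + 0 → C in octave 2
Result = C2


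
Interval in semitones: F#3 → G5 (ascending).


Absolute semitone position = octave×12 + chromatic position
F#3: 3×12 + 6 = 42
G5: 5×12 + 7 = 67
Difference = 67 - 42 = 25
= 25 semitones


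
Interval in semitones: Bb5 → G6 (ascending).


Let's work it out.
Absolute semitone position = octave×12 + chromatic position
Bb5: 5×12 + 10 = 70
G6: 6×12 + 7 = 79
Difference = 79 - 70 = 9
= 9 semitones


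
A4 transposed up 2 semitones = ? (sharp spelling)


A4: chromatic position 9 in octave 4 → absolute = 4×12 + 9 = 57
Transpose up 2: 57 + 2 = 59
59 = 4×12 + 11 → B in octave 4
Result = B4


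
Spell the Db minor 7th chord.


Reasoning:
Minor 7th chord = root + minor 3rd + perfect 5th + minor 7th
Seventh chords stack in thirds, so the letter names are D-F-A-C
Root: Db
Minor 3rd above Db: Fb
Perfect 5th above Db: Ab
Minor 7th above Db: Cb
Chord = Db Fb Ab Cb


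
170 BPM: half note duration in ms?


Working:
One quarter-note beat = 60000 / BPM = 60000 / 170 ms
Half note = 2 × quarter note
Duration = 2 × 60000 / 170 = 120000 / 170
= 705.9 ms


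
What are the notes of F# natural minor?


Natural minor scale pattern: W-H-W-W-H-W-W (2-1-2-2-1-2-2 semitones)
Starting from F#:
  F# + 2 semitones → G#
  G# + 1 semitone → A
  A + 2 semitones → B
  B + 2 semitones → C#
  C# + 1 semitone → D
  D + 2 semitones → E
  E + 2 semitones → F#
Scale = F# G# A B C# D E


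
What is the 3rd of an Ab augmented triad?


Working:
Augmented triad = root + major 3rd (4 semitones) + augmented 5th (8 semitones)
A triad on Ab stacks thirds, so the chord tones use letter names A-C-E
Root: Ab
Major 3rd above Ab: C
Augmented 5th above Ab: E
The 3rd = C


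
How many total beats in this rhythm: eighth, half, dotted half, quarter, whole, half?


Let's work it out.
Beat values:
  eighth = 0.5 beats
  half = 2 beats
  dotted half = 3 beats
  quarter = 1 beat
  whole = 4 beats
  half = 2 beats
Sum = 0.5 + 2 + 3 + 1 + 4 + 2
= 12.5 beats


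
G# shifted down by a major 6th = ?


major 6th: 6 letter names, 9 semitones
Letter: G - 5 → B
Pitch: G# - 9 semitones, spelled as a B → B
= B


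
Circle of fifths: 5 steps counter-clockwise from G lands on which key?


Each counter-clockwise step moves down a perfect 5th (= up a perfect 4th)
From G: G → C → F → Bb → Eb → Ab
= Ab


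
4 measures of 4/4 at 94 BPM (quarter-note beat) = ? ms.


Solution.
Quarter-note beat duration = 60000 / 94 ms
Beats per measure (4/4) = 4
One measure = 4 × 60000 / 94 = 240000 / 94 ms
4 measures = 4 × 240000 / 94 = 960000 / 94
= 10212.8 ms


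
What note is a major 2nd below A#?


Working:
A 2nd spans 2 letter names, so from A we land on G
A major 2nd = 2 semitones below A#
Spell G at that pitch: G#
= G#


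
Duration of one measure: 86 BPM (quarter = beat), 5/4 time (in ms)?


Working:
Quarter-note beat duration = 60000 / 86 ms
Beats per measure (5/4) = 5
One measure = 5 × 60000 / 86 = 300000 / 86 ms
= 3488.4 ms


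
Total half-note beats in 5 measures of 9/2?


Step by step:
Time signature 9/2: the bottom number 2 means the half note gets one count
The top number 9 means 9 half-note beats per measure
Total = 9 × 5 measures
= 45 half-note beats


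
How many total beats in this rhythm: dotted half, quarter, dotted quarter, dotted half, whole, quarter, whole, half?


Solution.
Beat values:
  dotted half = 3 beats
  quarter = 1 beat
  dotted quarter = 1.5 beats
  dotted half = 3 beats
  whole = 4 beats
  quarter = 1 beat
  whole = 4 beats
  half = 2 beats
Sum = 3 + 1 + 1.5 + 3 + 4 + 1 + 4 + 2
= 19.5 beats


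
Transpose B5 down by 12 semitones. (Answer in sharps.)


Solution.
B5: chromatic position 11 in octave 5 → absolute = 5×12 + 11 = 71
Transpose down 12: 71 - 12 = 59
59 = 4×12 + 11 → B in octave 4
Result = B4


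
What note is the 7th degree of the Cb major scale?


Step by step:
Major scale pattern: W-W-H-W-W-W-H (2-2-1-2-2-2-1 semitones)
Starting from Cb:
  Cb + 2 semitones → Db
  Db + 2 semitones → Eb
  Eb + 1 semitone → Fb
  Fb + 2 semitones → Gb
  Gb + 2 semitones → Ab
  Ab + 2 semitones → Bb
  Bb + 1 semitone → Cb
Scale: Cb Db Eb Fb Gb Ab Bb
Degree 7 = Bb


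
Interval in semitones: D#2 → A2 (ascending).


Let's work it out.
Absolute semitone position = octave×12 + chromatic position
D#2: 2×12 + 3 = 27
A2: 2×12 + 9 = 33
Difference = 33 - 27 = 6
= 6 semitones


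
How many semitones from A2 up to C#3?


Absolute semitone position = octave×12 + chromatic position
A2: 2×12 + 9 = 33
C#3: 3×12 + 1 = 37
Difference = 37 - 33 = 4
= 4 semitones


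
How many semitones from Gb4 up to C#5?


Let's work it out.
Absolute semitone position = octave×12 + chromatic position
Gb4: 4×12 + 6 = 54
C#5: 5×12 + 1 = 61
Difference = 61 - 54 = 7
= 7 semitones


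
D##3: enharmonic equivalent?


Step by step:
Enharmonic notes sound the same pitch but are spelled with different letter names
D## and E name the same pitch class
= E3


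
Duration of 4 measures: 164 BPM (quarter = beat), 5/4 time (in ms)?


Quarter-note beat duration = 60000 / 164 ms
Beats per measure (5/4) = 5
One measure = 5 × 60000 / 164 = 300000 / 164 ms
4 measures = 4 × 300000 / 164 = 1200000 / 164
= 7317.1 ms


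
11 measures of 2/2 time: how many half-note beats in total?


Time signature 2/2: the bottom number 2 means the half note gets one count
The top number 2 means 2 half-note beats per measure
Total = 2 × 11 measures
= 22 half-note beats


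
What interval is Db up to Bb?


Letter names: D → B spans 6 letter names → a 6th
Semitones: Db → Bb = 9 half-steps
A 6th of 9 semitones is a major 6th
= major 6th


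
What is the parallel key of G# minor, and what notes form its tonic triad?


Step by step:
Parallel keys share the same tonic but differ in mode
G# minor → parallel is G# major
Tonic triad of G# major = G# B# D#
= G# major; triad = G# B# D#


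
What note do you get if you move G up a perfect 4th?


Step by step:
perfect 4th: 4 letter names, 5 semitones
Letter: G + 3 → C
Pitch: G + 5 semitones, spelled as a C → C
= C


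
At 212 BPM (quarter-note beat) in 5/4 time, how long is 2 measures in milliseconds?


Reasoning:
Quarter-note beat duration = 60000 / 212 ms
Beats per measure (5/4) = 5
One measure = 5 × 60000 / 212 = 300000 / 212 ms
2 measures = 2 × 300000 / 212 = 600000 / 212
= 2830.2 ms


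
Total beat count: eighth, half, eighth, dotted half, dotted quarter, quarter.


Solution.
Beat values:
  eighth = 0.5 beats
  half = 2 beats
  eighth = 0.5 beats
  dotted half = 3 beats
  dotted quarter = 1.5 beats
  quarter = 1 beat
Sum = 0.5 + 2 + 0.5 + 3 + 1.5 + 1
= 8.5 beats


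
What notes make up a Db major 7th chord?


Let's work it out.
Major 7th chord = root + major 3rd + perfect 5th + major 7th
Seventh chords stack in thirds, so the letter names are D-F-A-C
Root: Db
Major 3rd above Db: F
Perfect 5th above Db: Ab
Major 7th above Db: C
Chord = Db F Ab C


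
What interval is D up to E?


Let's work it out.
Letter names: D → E spans 2 letter names → a 2nd
Semitones: D → E = 2 half-steps
A 2nd of 2 semitones is a major 2nd
= major 2nd


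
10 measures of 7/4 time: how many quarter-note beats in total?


Time signature 7/4: the bottom number 4 means the quarter note gets one count
The top number 7 means 7 quarter-note beats per measure
Total = 7 × 10 measures
= 70 quarter-note beats


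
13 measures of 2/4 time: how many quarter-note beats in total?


Step by step:
Time signature 2/4: the bottom number 4 means the quarter note gets one count
The top number 2 means 2 quarter-note beats per measure
Total = 2 × 13 measures
= 26 quarter-note beats


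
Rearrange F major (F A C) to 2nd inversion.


Step by step:
Root position: F A C
2nd inversion: move root and 3rd up an octave
Bass note: C
Notes (bottom to top) = C F A


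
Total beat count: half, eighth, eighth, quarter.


Reasoning:
Beat values:
  half = 2 beats
  eighth = 0.5 beats
  eighth = 0.5 beats
  quarter = 1 beat
Sum = 2 + 0.5 + 0.5 + 1
= 4 beats


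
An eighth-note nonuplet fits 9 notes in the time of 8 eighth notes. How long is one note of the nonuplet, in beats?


Nonuplet: 9 notes occupy the space of 8 eighth notes
Space = 8 × 1/2 = 4 beats
Each nonuplet note = 4 / 9 = 4/9 beats
= 4/9 beats


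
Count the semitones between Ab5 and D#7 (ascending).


Step by step:
Absolute semitone position = octave×12 + chromatic position
Ab5: 5×12 + 8 = 68
D#7: 7×12 + 3 = 87
Difference = 87 - 68 = 19
= 19 semitones


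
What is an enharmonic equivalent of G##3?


Enharmonic notes sound the same pitch but are spelled with different letter names
G## and A name the same pitch class
= A3


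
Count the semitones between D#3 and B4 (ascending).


Solution.
Absolute semitone position = octave×12 + chromatic position
D#3: 3×12 + 3 = 39
B4: 4×12 + 11 = 59
Difference = 59 - 39 = 20
= 20 semitones


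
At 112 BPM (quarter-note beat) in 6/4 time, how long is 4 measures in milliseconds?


Step by step:
Quarter-note beat duration = 60000 / 112 ms
Beats per measure (6/4) = 6
One measure = 6 × 60000 / 112 = 360000 / 112 ms
4 measures = 4 × 360000 / 112 = 1440000 / 112
= 12857.1 ms


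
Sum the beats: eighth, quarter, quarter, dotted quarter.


Let's work it out.
Beat values:
  eighth = 0.5 beats
  quarter = 1 beat
  quarter = 1 beat
  dotted quarter = 1.5 beats
Sum = 0.5 + 1 + 1 + 1.5
= 4 beats


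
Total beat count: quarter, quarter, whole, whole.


Working:
Beat values:
  quarter = 1 beat
  quarter = 1 beat
  whole = 4 beats
  whole = 4 beats
Sum = 1 + 1 + 4 + 4
= 10 beats


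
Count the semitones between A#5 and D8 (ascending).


Solution.
Absolute semitone position = octave×12 + chromatic position
A#5: 5×12 + 10 = 70
D8: 8×12 + 2 = 98
Difference = 98 - 70 = 28
= 28 semitones


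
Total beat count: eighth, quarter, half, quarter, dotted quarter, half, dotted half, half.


Beat values:
  eighth = 0.5 beats
  quarter = 1 beat
  half = 2 beats
  quarter = 1 beat
  dotted quarter = 1.5 beats
  half = 2 beats
  dotted half = 3 beats
  half = 2 beats
Sum = 0.5 + 1 + 2 + 1 + 1.5 + 2 + 3 + 2
= 13 beats


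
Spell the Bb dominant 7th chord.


Step by step:
Dominant 7th chord = root + major 3rd + perfect 5th + minor 7th
Seventh chords stack in thirds, so the letter names are B-D-F-A
Root: Bb
Major 3rd above Bb: D
Perfect 5th above Bb: F
Minor 7th above Bb: Ab
Chord = Bb D F Ab


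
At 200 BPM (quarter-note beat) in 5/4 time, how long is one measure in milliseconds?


Let's work it out.
Quarter-note beat duration = 60000 / 200 ms
Beats per measure (5/4) = 5
One measure = 5 × 60000 / 200 = 300000 / 200 ms
= 1500.0 ms


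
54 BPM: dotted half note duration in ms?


One quarter-note beat = 60000 / BPM = 60000 / 54 ms
Dotted half note = 3 × quarter note
Duration = 3 × 60000 / 54 = 180000 / 54
= 3333.3 ms


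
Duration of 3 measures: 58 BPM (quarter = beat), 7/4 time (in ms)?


Working:
Quarter-note beat duration = 60000 / 58 ms
Beats per measure (7/4) = 7
One measure = 7 × 60000 / 58 = 420000 / 58 ms
3 measures = 3 × 420000 / 58 = 1260000 / 58
= 21724.1 ms


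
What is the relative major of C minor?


The relative major shares the key signature and is a minor 3rd above the minor tonic
A minor 3rd above C is Eb
→ relative major of C minor is Eb major
= Eb major


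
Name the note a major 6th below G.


Reasoning:
A 6th spans 6 letter names, so from G we land on B
A major 6th = 9 semitones below G
Spell B at that pitch: Bb
= Bb


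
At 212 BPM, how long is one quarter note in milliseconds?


Step by step:
One quarter-note beat = 60000 / BPM = 60000 / 212 ms
Duration = 60000 / 212
= 283.0 ms


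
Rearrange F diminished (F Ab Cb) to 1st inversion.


Root position: F Ab Cb
1st inversion: move root up an octave
Bass note: Ab
Notes (bottom to top) = Ab Cb F


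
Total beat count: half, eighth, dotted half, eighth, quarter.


Working:
Beat values:
  half = 2 beats
  eighth = 0.5 beats
  dotted half = 3 beats
  eighth = 0.5 beats
  quarter = 1 beat
Sum = 2 + 0.5 + 3 + 0.5 + 1
= 7 beats


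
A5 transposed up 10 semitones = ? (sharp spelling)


Working:
A5: chromatic position 9 in octave 5 → absolute = 5×12 + 9 = 69
Transpose up 10: 69 + 10 = 79
79 = 6×12 + 7 → G in octave 6
Result = G6


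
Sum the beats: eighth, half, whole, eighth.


Solution.
Beat values:
  eighth = 0.5 beats
  half = 2 beats
  whole = 4 beats
  eighth = 0.5 beats
Sum = 0.5 + 2 + 4 + 0.5
= 7 beats


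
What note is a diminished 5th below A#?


Working:
A 5th spans 5 letter names, so from A we land on D
A diminished 5th = 6 semitones below A#
Spell D at that pitch: D##
= D##


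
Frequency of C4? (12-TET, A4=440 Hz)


Reasoning:
f = 440 × 2^(n/12) where n = semitones from A4
C4: -9 semitones from A4
f = 440 × 2^(-9/12)
f = 261.63 Hz


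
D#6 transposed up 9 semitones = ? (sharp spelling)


D#6: chromatic position 3 in octave 6 → absolute = 6×12 + 3 = 75
Transpose up 9: 75 + 9 = 84
84 = 7×12 + 0 → C in octave 7
Result = C7


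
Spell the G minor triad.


Minor triad = root + minor 3rd (3 semitones) + perfect 5th (7 semitones)
A triad on G stacks thirds, so the chord tones use letter names G-B-D
Root: G
Minor 3rd above G: Bb
Perfect 5th above G: D
Chord = G Bb D


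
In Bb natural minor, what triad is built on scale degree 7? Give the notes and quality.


Working:
Bb natural minor scale: Bb C Db Eb F Gb Ab
Diatonic triad on degree 7 stacks scale notes 7, 2, 4: Ab C Eb
Ab→C = 4 semitones; Ab→Eb = 7 semitones → major triad
= Ab C Eb (major)


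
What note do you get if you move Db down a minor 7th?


Solution.
minor 7th: 7 letter names, 10 semitones
Letter: D - 6 → E
Pitch: Db - 10 semitones, spelled as an E → Eb
= Eb


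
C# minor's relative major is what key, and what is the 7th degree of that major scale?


Solution.
The relative major shares the key signature and is a minor 3rd above the minor tonic
A minor 3rd above C# is E
→ relative major of C# minor is E major
E major scale: E F# G# A B C# D#
= E major; 7th degree = D#


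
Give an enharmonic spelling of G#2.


Enharmonic notes sound the same pitch but are spelled with different letter names
G# and Ab name the same pitch class
= Ab2


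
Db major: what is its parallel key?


Solution.
Parallel keys share the same tonic but differ in mode
Db major → parallel is Db minor
= Db minor


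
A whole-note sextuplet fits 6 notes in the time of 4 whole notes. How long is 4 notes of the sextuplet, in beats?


Sextuplet: 6 notes occupy the space of 4 whole notes
Space = 4 × 4 = 16 beats
Each sextuplet note = 16 / 6 = 8/3 beats
4 notes = 4 × 8/3 = 32/3
= 32/3 beats


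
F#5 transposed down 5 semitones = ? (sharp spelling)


Working:
F#5: chromatic position 6 in octave 5 → absolute = 5×12 + 6 = 66
Transpose down 5: 66 - 5 = 61
61 = 5×12 + 1 → C# in octave 5
Result = C#5


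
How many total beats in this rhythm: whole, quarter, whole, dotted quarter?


Solution.
Beat values:
  whole = 4 beats
  quarter = 1 beat
  whole = 4 beats
  dotted quarter = 1.5 beats
Sum = 4 + 1 + 4 + 1.5
= 10.5 beats


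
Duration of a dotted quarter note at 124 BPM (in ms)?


Solution.
One quarter-note beat = 60000 / BPM = 60000 / 124 ms
Dotted quarter note = 3/2 × quarter note
Duration = 3/2 × 60000 / 124 = 90000 / 124
= 725.8 ms


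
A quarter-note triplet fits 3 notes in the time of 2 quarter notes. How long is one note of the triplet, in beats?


Triplet: 3 notes occupy the space of 2 quarter notes
Space = 2 × 1 = 2 beats
Each triplet note = 2 / 3 = 2/3 beats
= 2/3 beats


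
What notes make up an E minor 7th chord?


Reasoning:
Minor 7th chord = root + minor 3rd + perfect 5th + minor 7th
Seventh chords stack in thirds, so the letter names are E-G-B-D
Root: E
Minor 3rd above E: G
Perfect 5th above E: B
Minor 7th above E: D
Chord = E G B D


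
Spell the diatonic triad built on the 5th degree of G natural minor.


Step by step:
G natural minor scale: G A Bb C D Eb F
Diatonic triad on degree 5 stacks scale notes 5, 7, 2: D F A
D→F = 3 semitones; D→A = 7 semitones → minor triad
= D F A (minor)


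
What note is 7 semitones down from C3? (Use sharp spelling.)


Working:
C3: chromatic position 0 in octave 3 → absolute = 3×12 + 0 = 36
Transpose down 7: 36 - 7 = 29
29 = 2×12 + 5 → F in octave 2
Result = F2


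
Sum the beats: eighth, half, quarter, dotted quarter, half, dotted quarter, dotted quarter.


Working:
Beat values:
  eighth = 0.5 beats
  half = 2 beats
  quarter = 1 beat
  dotted quarter = 1.5 beats
  half = 2 beats
  dotted quarter = 1.5 beats
  dotted quarter = 1.5 beats
Sum = 0.5 + 2 + 1 + 1.5 + 2 + 1.5 + 1.5
= 10 beats


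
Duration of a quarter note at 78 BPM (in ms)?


Reasoning:
One quarter-note beat = 60000 / BPM = 60000 / 78 ms
Duration = 60000 / 78
= 769.2 ms


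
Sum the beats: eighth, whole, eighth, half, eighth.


Reasoning:
Beat values:
  eighth = 0.5 beats
  whole = 4 beats
  eighth = 0.5 beats
  half = 2 beats
  eighth = 0.5 beats
Sum = 0.5 + 4 + 0.5 + 2 + 0.5
= 7.5 beats


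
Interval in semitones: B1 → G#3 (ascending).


Let's work it out.
Absolute semitone position = octave×12 + chromatic position
B1: 1×12 + 11 = 23
G#3: 3×12 + 8 = 44
Difference = 44 - 23 = 21
= 21 semitones


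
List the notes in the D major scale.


Solution.
Major scale pattern: W-W-H-W-W-W-H (2-2-1-2-2-2-1 semitones)
Starting from D:
  D + 2 semitones → E
  E + 2 semitones → F#
  F# + 1 semitone → G
  G + 2 semitones → A
  A + 2 semitones → B
  B + 2 semitones → C#
  C# + 1 semitone → D
Scale = D E F# G A B C#


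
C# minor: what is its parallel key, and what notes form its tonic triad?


Parallel keys share the same tonic but differ in mode
C# minor → parallel is C# major
Tonic triad of C# major = C# E# G#
= C# major; triad = C# E# G#


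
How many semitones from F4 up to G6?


Reasoning:
Absolute semitone position = octave×12 + chromatic position
F4: 4×12 + 5 = 53
G6: 6×12 + 7 = 79
Difference = 79 - 53 = 26
= 26 semitones


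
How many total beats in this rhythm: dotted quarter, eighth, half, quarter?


Beat values:
  dotted quarter = 1.5 beats
  eighth = 0.5 beats
  half = 2 beats
  quarter = 1 beat
Sum = 1.5 + 0.5 + 2 + 1
= 5 beats


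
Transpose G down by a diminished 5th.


Solution.
diminished 5th: 5 letter names, 6 semitones
Letter: G - 4 → C
Pitch: G - 6 semitones, spelled as a C → C#
= C#


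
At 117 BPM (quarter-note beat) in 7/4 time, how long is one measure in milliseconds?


Step by step:
Quarter-note beat duration = 60000 / 117 ms
Beats per measure (7/4) = 7
One measure = 7 × 60000 / 117 = 420000 / 117 ms
= 3589.7 ms


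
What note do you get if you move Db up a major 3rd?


Reasoning:
major 3rd: 3 letter names, 4 semitones
Letter: D + 2 → F
Pitch: Db + 4 semitones, spelled as an F → F
= F


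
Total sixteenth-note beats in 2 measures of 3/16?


Time signature 3/16: the bottom number 16 means the sixteenth note gets one count
The top number 3 means 3 sixteenth-note beats per measure
Total = 3 × 2 measures
= 6 sixteenth-note beats


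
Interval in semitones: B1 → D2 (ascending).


Working:
Absolute semitone position = octave×12 + chromatic position
B1: 1×12 + 11 = 23
D2: 2×12 + 2 = 26
Difference = 26 - 23 = 3
= 3 semitones


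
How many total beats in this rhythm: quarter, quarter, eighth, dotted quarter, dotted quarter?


Step by step:
Beat values:
  quarter = 1 beat
  quarter = 1 beat
  eighth = 0.5 beats
  dotted quarter = 1.5 beats
  dotted quarter = 1.5 beats
Sum = 1 + 1 + 0.5 + 1.5 + 1.5
= 5.5 beats


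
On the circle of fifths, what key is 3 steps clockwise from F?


Reasoning:
Each clockwise step on the circle of fifths moves up a perfect 5th
From F: F → C → G → D
= D


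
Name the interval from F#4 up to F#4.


Working:
Letter names: F → F spans 1 letter name → a unison
Semitones: F#4 → F#4 = 0 half-steps
A unison of 0 semitones is a perfect unison
= perfect unison


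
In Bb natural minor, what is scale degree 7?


Solution.
Natural minor scale pattern: W-H-W-W-H-W-W (2-1-2-2-1-2-2 semitones)
Starting from Bb:
  Bb + 2 semitones → C
  C + 1 semitone → Db
  Db + 2 semitones → Eb
  Eb + 2 semitones → F
  F + 1 semitone → Gb
  Gb + 2 semitones → Ab
  Ab + 2 semitones → Bb
Scale: Bb C Db Eb F Gb Ab
Degree 7 = Ab


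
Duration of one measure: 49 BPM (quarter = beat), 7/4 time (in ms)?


Step by step:
Quarter-note beat duration = 60000 / 49 ms
Beats per measure (7/4) = 7
One measure = 7 × 60000 / 49 = 420000 / 49 ms
= 8571.4 ms


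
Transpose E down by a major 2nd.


Solution.
major 2nd: 2 letter names, 2 semitones
Letter: E - 1 → D
Pitch: E - 2 semitones, spelled as a D → D
= D


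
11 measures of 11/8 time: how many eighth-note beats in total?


Reasoning:
Time signature 11/8: the bottom number 8 means the eighth note gets one count
The top number 11 means 11 eighth-note beats per measure
Total = 11 × 11 measures
= 121 eighth-note beats


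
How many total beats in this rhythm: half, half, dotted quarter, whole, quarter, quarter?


Step by step:
Beat values:
  half = 2 beats
  half = 2 beats
  dotted quarter = 1.5 beats
  whole = 4 beats
  quarter = 1 beat
  quarter = 1 beat
Sum = 2 + 2 + 1.5 + 4 + 1 + 1
= 11.5 beats


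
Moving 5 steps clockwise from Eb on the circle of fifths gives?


Solution.
Each clockwise step on the circle of fifths moves up a perfect 5th
From Eb: Eb → Bb → F → C → G → D
= D


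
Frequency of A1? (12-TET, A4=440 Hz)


Let's work it out.
f = 440 × 2^(n/12) where n = semitones from A4
A1: -36 semitones from A4
f = 440 × 2^(-36/12)
f = 55.00 Hz


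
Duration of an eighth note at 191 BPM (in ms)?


One quarter-note beat = 60000 / BPM = 60000 / 191 ms
Eighth note = 1/2 × quarter note
Duration = 1/2 × 60000 / 191 = 30000 / 191
= 157.1 ms


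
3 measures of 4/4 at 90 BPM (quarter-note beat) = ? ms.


Step by step:
Quarter-note beat duration = 60000 / 90 ms
Beats per measure (4/4) = 4
One measure = 4 × 60000 / 90 = 240000 / 90 ms
3 measures = 3 × 240000 / 90 = 720000 / 90
= 8000.0 ms


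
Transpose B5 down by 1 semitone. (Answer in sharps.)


B5: chromatic position 11 in octave 5 → absolute = 5×12 + 11 = 71
Transpose down 1: 71 - 1 = 70
70 = 5×12 + 10 → A# in octave 5
Result = A#5


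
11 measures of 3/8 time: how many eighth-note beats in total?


Time signature 3/8: the bottom number 8 means the eighth note gets one count
The top number 3 means 3 eighth-note beats per measure
Total = 3 × 11 measures
= 33 eighth-note beats


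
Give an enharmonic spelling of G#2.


Enharmonic notes sound the same pitch but are spelled with different letter names
G# and Ab name the same pitch class
= Ab2


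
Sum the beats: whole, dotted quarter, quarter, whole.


Let's work it out.
Beat values:
  whole = 4 beats
  dotted quarter = 1.5 beats
  quarter = 1 beat
  whole = 4 beats
Sum = 4 + 1.5 + 1 + 4
= 10.5 beats


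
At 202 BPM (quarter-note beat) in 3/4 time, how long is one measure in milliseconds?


Reasoning:
Quarter-note beat duration = 60000 / 202 ms
Beats per measure (3/4) = 3
One measure = 3 × 60000 / 202 = 180000 / 202 ms
= 891.1 ms


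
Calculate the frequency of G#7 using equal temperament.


Working:
f = 440 × 2^(n/12) where n = semitones from A4
G#7: 35 semitones from A4
f = 440 × 2^(35/12)
f = 3322.44 Hz


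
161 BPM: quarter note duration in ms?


Let's work it out.
One quarter-note beat = 60000 / BPM = 60000 / 161 ms
Duration = 60000 / 161
= 372.7 ms


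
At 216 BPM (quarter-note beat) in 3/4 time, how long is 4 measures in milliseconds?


Quarter-note beat duration = 60000 / 216 ms
Beats per measure (3/4) = 3
One measure = 3 × 60000 / 216 = 180000 / 216 ms
4 measures = 4 × 180000 / 216 = 720000 / 216
= 3333.3 ms


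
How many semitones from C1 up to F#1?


Solution.
Absolute semitone position = octave×12 + chromatic position
C1: 1×12 + 0 = 12
F#1: 1×12 + 6 = 18
Difference = 18 - 12 = 6
= 6 semitones


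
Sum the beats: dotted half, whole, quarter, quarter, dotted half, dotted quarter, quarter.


Beat values:
  dotted half = 3 beats
  whole = 4 beats
  quarter = 1 beat
  quarter = 1 beat
  dotted half = 3 beats
  dotted quarter = 1.5 beats
  quarter = 1 beat
Sum = 3 + 4 + 1 + 1 + 3 + 1.5 + 1
= 14.5 beats


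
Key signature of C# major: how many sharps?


Sharp major keys follow the circle of fifths: C(0), G(1), D(2), A(3), E(4), B(5), F#(6), C#(7)
C# major has 7 sharps
Order of sharps: F# C# G# D# A# E# B# → first 7: F#, C#, G#, D#, A#, E#, B#
= 7 sharps


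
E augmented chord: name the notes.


Let's work it out.
Augmented triad = root + major 3rd (4 semitones) + augmented 5th (8 semitones)
A triad on E stacks thirds, so the chord tones use letter names E-G-B
Root: E
Major 3rd above E: G#
Augmented 5th above E: B#
Chord = E G# B#


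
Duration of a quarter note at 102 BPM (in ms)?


One quarter-note beat = 60000 / BPM = 60000 / 102 ms
Duration = 60000 / 102
= 588.2 ms


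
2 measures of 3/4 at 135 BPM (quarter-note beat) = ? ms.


Working:
Quarter-note beat duration = 60000 / 135 ms
Beats per measure (3/4) = 3
One measure = 3 × 60000 / 135 = 180000 / 135 ms
2 measures = 2 × 180000 / 135 = 360000 / 135
= 2666.7 ms
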